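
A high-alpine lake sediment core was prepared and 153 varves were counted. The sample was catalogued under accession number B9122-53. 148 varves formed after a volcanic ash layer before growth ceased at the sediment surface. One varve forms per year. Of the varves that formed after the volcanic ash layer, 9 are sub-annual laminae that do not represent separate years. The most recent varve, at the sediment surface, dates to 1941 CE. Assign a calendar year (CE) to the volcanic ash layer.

1802 CE

There are 148 varves younger than the volcanic ash layer.
Excluding 9 false varves: 148 − 9 = 139.
1941 − 139 = 1802 CE.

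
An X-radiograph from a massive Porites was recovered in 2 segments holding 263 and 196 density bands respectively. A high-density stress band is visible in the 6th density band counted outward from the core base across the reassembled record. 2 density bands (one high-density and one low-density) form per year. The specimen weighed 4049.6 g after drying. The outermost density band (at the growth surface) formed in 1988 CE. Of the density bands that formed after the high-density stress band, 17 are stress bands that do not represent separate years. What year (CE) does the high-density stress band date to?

Total density bands = 263 + 196 = 459.
459 − 6 = 453 density bands lie beyond the high-density stress band toward the growth surface.
Excluding 17 false density bands: 453 − 17 = 436.
With 2 density bands per year, 436 / 2 = 218 years.
1988 − 218 = 1770 CE.

1770 CE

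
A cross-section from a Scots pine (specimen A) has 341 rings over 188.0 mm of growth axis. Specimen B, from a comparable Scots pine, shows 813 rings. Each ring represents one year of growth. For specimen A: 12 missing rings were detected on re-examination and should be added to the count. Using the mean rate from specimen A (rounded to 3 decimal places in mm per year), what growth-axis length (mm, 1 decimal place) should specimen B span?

Specimen A: correcting the raw count gives 341 + 12 = 353 true rings.
A: 188.0 mm over 353 years gives 188.0 / 353 ≈ 0.533 mm per year.
B's length ≈ 0.533 × 813 = 433.3 mm.

433.3 mm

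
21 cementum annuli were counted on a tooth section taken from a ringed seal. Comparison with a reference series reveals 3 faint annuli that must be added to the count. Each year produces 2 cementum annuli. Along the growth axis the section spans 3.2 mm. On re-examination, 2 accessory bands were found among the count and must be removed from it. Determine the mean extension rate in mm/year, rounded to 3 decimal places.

0.291 mm/year

Correcting the raw count gives 21 − 2 + 3 = 22 true cementum annuli.
Dividing by 2 cementum annuli per year: 22 / 2 = 11 years.
3.2 mm over 11 years gives 3.2 / 11 ≈ 0.291 mm/year.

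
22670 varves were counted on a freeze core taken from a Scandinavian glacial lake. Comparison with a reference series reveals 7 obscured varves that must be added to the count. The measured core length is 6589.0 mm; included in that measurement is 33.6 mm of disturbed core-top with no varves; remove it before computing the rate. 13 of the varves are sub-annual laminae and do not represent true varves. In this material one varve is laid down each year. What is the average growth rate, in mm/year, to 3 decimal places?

0.289 mm/year

Correcting the raw count gives 22670 − 13 + 7 = 22664 true varves.
Net length = 6589.0 − 33.6 = 6555.4 mm.
6555.4 mm over 22664 years gives 6555.4 / 22664 ≈ 0.289 mm/year.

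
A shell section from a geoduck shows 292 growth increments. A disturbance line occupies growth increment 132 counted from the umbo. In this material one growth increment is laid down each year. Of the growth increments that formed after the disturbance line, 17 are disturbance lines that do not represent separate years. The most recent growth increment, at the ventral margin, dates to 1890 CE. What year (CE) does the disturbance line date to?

292 − 132 = 160 growth increments lie beyond the disturbance line toward the ventral margin.
Removing the 17 false growth increments leaves 160 − 17 = 143 true growth increments beyond the disturbance line.
The growth increment at the ventral margin is 1890 CE, so the disturbance line dates to 1890 − 143 = 1747 CE.

1747 CE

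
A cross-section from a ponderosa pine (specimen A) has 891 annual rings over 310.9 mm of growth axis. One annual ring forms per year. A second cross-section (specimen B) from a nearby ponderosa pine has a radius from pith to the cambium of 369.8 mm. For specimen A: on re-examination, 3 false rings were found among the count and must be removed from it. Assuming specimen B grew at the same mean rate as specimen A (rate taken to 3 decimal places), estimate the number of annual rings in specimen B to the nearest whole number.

Specimen A: after corrections the count is 891 − 3 = 888 annual rings.
A: Extension rate ≈ 310.9 / 888 = 0.350 mm per year.
For B, 369.8 / 0.350 = 1056.57 years ≈ 1057 annual rings.

1057 annual rings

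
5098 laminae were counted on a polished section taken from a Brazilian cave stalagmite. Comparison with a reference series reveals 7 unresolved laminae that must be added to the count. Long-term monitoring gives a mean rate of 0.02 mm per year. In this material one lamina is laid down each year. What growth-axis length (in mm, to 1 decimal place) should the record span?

Correcting the raw count gives 5098 + 7 = 5105 true laminae.
5105 years at 0.02 mm/year gives 0.02 × 5105 = 102.1 mm.

102.1 mm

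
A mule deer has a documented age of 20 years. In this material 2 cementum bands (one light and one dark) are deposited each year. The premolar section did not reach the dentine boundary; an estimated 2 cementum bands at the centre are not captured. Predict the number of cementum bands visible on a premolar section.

38 cementum bands

20 years at 2 cementum bands per year gives 20 × 2 = 40 cementum bands.
40 − 2 missed = 38 cementum bands expected in the prepared section.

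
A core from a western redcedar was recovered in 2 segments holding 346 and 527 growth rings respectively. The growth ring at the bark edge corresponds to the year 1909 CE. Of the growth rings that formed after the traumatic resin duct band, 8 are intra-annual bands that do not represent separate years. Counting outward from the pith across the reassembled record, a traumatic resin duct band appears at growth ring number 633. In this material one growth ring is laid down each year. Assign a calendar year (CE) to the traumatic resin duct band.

Total growth rings = 346 + 527 = 873.
873 − 633 = 240 growth rings lie beyond the traumatic resin duct band toward the bark edge.
240 − 8 false = 232 true growth rings after the traumatic resin duct band.
1909 − 232 = 1677 CE.

1677 CE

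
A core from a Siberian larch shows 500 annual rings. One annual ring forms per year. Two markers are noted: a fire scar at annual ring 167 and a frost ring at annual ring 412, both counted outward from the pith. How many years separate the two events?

245 years

412 − 167 = 245 annual rings lie between the two events.
That is 245 years at one annual ring per year.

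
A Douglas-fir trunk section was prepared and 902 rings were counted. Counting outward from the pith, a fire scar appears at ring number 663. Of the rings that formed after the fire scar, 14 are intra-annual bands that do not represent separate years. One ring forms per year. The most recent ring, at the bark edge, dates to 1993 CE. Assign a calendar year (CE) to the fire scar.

Between ring 663 and the bark edge there are 902 − 663 = 239 rings.
Removing the 14 false rings leaves 239 − 14 = 225 true rings beyond the fire scar.
The ring at the bark edge is 1993 CE, so the fire scar dates to 1993 − 225 = 1768 CE.

1768 CE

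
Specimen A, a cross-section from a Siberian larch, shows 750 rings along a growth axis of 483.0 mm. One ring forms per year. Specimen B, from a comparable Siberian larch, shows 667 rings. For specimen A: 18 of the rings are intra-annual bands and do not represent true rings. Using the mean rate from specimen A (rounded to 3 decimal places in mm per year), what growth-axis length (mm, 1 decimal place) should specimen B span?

440.2 mm

Specimen A: adjusted count: 750 − 18 = 732 rings.
A: Mean rate = 483.0 mm / 732 years ≈ 0.660 mm per year.
B's length ≈ 0.660 × 667 = 440.2 mm.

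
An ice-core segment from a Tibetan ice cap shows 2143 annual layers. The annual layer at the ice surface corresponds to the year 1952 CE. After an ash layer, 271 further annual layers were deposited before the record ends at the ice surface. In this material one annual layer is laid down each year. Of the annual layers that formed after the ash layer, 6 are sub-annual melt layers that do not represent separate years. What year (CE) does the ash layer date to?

There are 271 annual layers younger than the ash layer.
271 − 6 false = 265 true annual layers after the ash layer.
Counting back 265 years from 1952 CE places the ash layer in 1952 − 265 = 1687 CE.

1687 CE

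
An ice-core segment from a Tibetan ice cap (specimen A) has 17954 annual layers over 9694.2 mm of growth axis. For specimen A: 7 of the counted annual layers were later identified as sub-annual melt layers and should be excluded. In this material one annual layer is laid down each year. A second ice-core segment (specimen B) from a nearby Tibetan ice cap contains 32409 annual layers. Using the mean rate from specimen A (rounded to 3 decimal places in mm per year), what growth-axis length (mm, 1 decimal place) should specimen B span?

Specimen A: after corrections the count is 17954 − 7 = 17947 annual layers.
A: 9694.2 mm over 17947 years gives 9694.2 / 17947 ≈ 0.540 mm/year.
For B, 0.540 mm/year × 32409 years = 17500.9 mm.

17500.9 mm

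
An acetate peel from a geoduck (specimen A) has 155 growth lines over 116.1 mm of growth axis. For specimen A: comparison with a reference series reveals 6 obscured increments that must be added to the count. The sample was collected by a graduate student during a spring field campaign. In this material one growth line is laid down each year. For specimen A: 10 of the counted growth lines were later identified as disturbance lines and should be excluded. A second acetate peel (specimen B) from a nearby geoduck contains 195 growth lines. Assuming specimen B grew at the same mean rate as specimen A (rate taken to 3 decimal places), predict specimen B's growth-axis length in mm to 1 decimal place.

150.0 mm

Specimen A: after corrections the count is 155 − 10 + 6 = 151 growth lines.
A: Mean rate = 116.1 mm / 151 years ≈ 0.769 mm/year.
Length of B = 0.769 × 195 = 150.0 mm.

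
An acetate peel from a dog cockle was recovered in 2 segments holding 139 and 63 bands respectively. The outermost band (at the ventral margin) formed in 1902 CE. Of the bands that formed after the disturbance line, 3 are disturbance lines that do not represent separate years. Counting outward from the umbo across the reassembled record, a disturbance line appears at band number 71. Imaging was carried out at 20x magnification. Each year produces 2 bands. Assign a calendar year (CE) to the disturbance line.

1838 CE

Total bands = 139 + 63 = 202.
The disturbance line sits at band 71 from the umbo, so 202 − 71 = 131 bands formed after it.
131 − 3 false = 128 true bands after the disturbance line.
Dividing by 2 bands per year: 128 / 2 = 64 years.
Counting back 64 years from 1902 CE places the disturbance line in 1902 − 64 = 1838 CE.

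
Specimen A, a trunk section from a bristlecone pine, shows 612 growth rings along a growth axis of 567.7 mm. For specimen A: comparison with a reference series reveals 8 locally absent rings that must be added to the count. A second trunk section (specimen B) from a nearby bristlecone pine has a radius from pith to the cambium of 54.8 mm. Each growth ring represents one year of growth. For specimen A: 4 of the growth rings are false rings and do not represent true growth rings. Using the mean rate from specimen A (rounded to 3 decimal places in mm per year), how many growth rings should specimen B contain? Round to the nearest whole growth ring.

Specimen A: adjusted count: 612 − 4 + 8 = 616 growth rings.
A: 567.7 mm over 616 years gives 567.7 / 616 ≈ 0.922 mm/year.
Specimen B: 54.8 mm / 0.922 mm per year = 59.44 years ≈ 59 growth rings.

59 growth rings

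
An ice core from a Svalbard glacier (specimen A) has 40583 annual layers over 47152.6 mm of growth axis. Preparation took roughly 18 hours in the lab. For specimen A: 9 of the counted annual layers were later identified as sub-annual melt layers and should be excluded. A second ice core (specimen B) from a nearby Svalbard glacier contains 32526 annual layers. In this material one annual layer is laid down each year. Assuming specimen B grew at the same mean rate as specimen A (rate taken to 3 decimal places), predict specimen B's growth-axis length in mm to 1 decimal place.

Specimen A: true annual layer count = 40583 − 9 = 40574.
A: Mean rate = 47152.6 mm / 40574 years ≈ 1.162 mm/year.
B's length ≈ 1.162 × 32526 = 37795.2 mm.

37795.2 mm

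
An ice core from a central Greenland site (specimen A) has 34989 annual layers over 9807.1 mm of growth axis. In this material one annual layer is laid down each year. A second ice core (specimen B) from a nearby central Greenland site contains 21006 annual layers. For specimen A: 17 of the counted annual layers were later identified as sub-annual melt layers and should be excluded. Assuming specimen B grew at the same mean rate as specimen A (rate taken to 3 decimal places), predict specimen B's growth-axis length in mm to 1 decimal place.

5881.7 mm

Specimen A: adjusted count: 34989 − 17 = 34972 annual layers.
A: Mean rate = 9807.1 mm / 34972 years ≈ 0.280 mm/year.
For B, 0.280 mm/year × 21006 years = 5881.7 mm.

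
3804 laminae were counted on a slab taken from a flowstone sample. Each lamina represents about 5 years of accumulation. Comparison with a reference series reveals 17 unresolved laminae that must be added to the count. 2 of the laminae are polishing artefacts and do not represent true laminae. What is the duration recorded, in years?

19095 years

Adjusted count: 3804 − 2 + 17 = 3819 laminae.
3819 laminae at 5 years each span 3819 × 5 = 19095 years.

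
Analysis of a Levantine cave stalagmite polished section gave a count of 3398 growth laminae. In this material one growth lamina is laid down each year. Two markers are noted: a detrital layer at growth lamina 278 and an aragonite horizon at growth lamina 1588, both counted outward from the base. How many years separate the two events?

Separation: 1588 − 278 = 1310 growth laminae.
At one growth lamina per year, 1310 years elapsed between them.

1310 years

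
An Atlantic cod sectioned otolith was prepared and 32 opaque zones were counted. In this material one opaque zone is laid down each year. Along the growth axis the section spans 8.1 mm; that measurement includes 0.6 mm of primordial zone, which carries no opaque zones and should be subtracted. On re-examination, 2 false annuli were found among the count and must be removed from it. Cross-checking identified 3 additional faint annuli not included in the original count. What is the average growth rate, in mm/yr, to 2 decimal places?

0.23 mm/yr

After corrections the count is 32 − 2 + 3 = 33 opaque zones.
Net length = 8.1 − 0.6 = 7.5 mm.
Mean rate = 7.5 mm / 33 years ≈ 0.23 mm/yr.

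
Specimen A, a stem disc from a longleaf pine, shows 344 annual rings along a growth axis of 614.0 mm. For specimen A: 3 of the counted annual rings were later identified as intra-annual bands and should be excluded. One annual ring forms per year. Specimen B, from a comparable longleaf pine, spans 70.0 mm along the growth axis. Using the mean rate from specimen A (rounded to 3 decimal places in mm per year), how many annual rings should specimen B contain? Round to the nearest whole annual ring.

39 annual rings

Specimen A: true annual ring count = 344 − 3 = 341.
A: Mean rate = 614.0 mm / 341 years ≈ 1.801 mm per year.
For B, 70.0 / 1.801 = 38.87 years ≈ 39 annual rings.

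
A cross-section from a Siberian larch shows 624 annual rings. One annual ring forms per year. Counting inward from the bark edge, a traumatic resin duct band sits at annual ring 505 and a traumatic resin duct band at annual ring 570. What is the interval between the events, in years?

65 years

570 − 505 = 65 annual rings lie between the two events.
At one annual ring per year, 65 years elapsed between them.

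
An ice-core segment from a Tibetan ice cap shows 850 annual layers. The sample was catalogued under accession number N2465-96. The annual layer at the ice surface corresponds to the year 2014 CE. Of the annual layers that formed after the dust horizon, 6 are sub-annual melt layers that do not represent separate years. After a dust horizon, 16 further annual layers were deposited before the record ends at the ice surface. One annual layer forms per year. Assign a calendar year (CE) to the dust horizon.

2004 CE

There are 16 annual layers younger than the dust horizon.
Removing the 6 false annual layers leaves 16 − 6 = 10 true annual layers beyond the dust horizon.
Counting back 10 years from 2014 CE places the dust horizon in 2014 − 10 = 2004 CE.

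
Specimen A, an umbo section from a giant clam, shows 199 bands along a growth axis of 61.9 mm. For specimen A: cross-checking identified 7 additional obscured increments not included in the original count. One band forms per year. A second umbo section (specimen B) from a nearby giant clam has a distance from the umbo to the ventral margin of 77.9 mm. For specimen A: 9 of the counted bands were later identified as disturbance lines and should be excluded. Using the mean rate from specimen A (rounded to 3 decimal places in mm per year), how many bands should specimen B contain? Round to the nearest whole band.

Specimen A: adjusted count: 199 − 9 + 7 = 197 bands.
A: 61.9 mm over 197 years gives 61.9 / 197 ≈ 0.314 mm per year.
Specimen B: 77.9 mm / 0.314 mm per year = 248.09 years ≈ 248 bands.

248 bands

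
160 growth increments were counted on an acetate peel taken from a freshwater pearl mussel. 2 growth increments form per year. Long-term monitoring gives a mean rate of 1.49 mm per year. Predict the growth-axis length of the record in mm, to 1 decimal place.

119.2 mm

Dividing by 2 growth increments per year: 160 / 2 = 80 years.
Length ≈ 1.49 × 80 = 119.2 mm.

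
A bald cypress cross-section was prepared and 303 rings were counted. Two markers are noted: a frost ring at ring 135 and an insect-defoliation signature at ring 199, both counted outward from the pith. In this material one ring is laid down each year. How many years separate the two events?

64 yr

Separation: 199 − 135 = 64 rings.
That is 64 years at one ring per year.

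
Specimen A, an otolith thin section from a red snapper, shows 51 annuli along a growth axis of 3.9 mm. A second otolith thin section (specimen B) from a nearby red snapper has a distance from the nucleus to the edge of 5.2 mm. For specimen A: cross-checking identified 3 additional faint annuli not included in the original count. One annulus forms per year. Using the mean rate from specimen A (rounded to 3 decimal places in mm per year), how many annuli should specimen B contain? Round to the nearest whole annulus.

Specimen A: true annulus count = 51 + 3 = 54.
A: 3.9 mm over 54 years gives 3.9 / 54 ≈ 0.072 mm per year.
B spans 5.2 / 0.072 = 72.22 years ≈ 72 annuli.

72 annuli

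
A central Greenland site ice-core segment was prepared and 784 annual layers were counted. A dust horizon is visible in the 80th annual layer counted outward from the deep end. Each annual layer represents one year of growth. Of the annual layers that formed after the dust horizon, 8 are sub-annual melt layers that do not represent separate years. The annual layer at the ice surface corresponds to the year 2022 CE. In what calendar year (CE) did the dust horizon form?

Between annual layer 80 and the ice surface there are 784 − 80 = 704 annual layers.
Removing the 8 false annual layers leaves 704 − 8 = 696 true annual layers beyond the dust horizon.
Counting back 696 years from 2022 CE places the dust horizon in 2022 − 696 = 1326 CE.

1326 CE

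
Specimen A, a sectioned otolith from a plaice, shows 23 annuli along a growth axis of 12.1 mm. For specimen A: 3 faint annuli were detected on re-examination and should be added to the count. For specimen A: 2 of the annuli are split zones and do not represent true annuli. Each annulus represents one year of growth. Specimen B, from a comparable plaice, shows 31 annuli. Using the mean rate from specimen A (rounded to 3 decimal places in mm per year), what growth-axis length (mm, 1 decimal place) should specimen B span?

Specimen A: correcting the raw count gives 23 − 2 + 3 = 24 true annuli.
A: Mean rate = 12.1 mm / 24 years ≈ 0.504 mm/year.
B's length ≈ 0.504 × 31 = 15.6 mm.

15.6 mm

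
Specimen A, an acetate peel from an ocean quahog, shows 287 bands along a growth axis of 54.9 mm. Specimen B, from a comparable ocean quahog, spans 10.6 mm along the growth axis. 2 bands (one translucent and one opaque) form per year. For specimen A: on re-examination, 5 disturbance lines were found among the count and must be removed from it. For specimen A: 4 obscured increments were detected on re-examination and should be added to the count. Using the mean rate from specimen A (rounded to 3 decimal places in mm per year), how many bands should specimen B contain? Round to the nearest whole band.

55 bands

Specimen A: after corrections the count is 287 − 5 + 4 = 286 bands.
Specimen A: 286 bands at 2 per year is 286 / 2 = 143 years.
A: Extension rate ≈ 54.9 / 143 = 0.384 mm/year.
Specimen B: 10.6 mm / 0.384 mm per year = 27.60 years; at 2 bands per year that is 27.60 × 2 ≈ 55 bands.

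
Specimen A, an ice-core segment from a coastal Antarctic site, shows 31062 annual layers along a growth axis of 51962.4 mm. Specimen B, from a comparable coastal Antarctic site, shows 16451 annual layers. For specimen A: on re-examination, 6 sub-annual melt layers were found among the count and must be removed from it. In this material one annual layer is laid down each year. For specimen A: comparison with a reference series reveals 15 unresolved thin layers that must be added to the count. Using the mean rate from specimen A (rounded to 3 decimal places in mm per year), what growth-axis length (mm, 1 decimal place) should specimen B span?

27506.1 mm

Specimen A: correcting the raw count gives 31062 − 6 + 15 = 31071 true annual layers.
A: Extension rate ≈ 51962.4 / 31071 = 1.672 mm per year.
Length of B = 1.672 × 16451 = 27506.1 mm.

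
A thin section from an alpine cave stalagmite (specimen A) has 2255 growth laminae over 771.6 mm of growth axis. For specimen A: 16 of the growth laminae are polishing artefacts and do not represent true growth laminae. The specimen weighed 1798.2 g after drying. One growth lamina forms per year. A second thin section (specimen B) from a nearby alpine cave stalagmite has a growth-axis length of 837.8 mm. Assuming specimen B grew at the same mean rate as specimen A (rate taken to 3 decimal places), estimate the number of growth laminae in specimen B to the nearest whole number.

Specimen A: correcting the raw count gives 2255 − 16 = 2239 true growth laminae.
A: Extension rate ≈ 771.6 / 2239 = 0.345 mm/yr.
B spans 837.8 / 0.345 = 2428.41 years ≈ 2428 growth laminae.

2428 growth laminae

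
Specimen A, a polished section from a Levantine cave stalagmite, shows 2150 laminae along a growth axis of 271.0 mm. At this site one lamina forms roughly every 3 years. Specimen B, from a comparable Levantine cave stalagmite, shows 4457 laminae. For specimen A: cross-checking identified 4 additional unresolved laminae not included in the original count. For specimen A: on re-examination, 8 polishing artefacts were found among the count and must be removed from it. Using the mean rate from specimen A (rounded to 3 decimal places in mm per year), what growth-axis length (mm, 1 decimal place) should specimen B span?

Specimen A: correcting the raw count gives 2150 − 8 + 4 = 2146 true laminae.
Specimen A: multiplying by 3 years per lamina: 2146 × 3 = 6438 years.
A: 271.0 mm over 6438 years gives 271.0 / 6438 ≈ 0.042 mm/year.
Specimen B: 4457 laminae at 3 years each span 4457 × 3 = 13371 years. B's length ≈ 0.042 × 13371 = 561.6 mm.

561.6 mm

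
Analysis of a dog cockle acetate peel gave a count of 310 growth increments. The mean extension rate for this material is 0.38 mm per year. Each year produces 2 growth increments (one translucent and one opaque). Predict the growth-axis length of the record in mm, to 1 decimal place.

With 2 growth increments per year, 310 / 2 = 155 years.
155 years at 0.38 mm/year gives 0.38 × 155 = 58.9 mm.

58.9 mm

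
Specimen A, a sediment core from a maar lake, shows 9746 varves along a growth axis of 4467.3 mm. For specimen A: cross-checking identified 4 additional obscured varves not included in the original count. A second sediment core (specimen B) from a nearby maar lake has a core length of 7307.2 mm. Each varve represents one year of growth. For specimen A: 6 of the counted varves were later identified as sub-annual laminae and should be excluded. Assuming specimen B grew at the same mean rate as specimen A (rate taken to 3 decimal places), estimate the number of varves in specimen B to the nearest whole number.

Specimen A: adjusted count: 9746 − 6 + 4 = 9744 varves.
A: Mean rate = 4467.3 mm / 9744 years ≈ 0.458 mm/year.
B spans 7307.2 / 0.458 = 15954.59 years ≈ 15955 varves.

15955 varves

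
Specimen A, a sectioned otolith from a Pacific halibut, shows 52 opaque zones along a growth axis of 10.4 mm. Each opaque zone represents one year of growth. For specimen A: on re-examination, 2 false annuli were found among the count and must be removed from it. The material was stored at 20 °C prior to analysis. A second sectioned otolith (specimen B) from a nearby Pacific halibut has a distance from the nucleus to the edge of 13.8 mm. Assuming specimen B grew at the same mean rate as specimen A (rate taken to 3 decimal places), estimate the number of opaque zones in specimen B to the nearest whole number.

66 opaque zones

Specimen A: true opaque zone count = 52 − 2 = 50.
A: Mean rate = 10.4 mm / 50 years ≈ 0.208 mm per year.
Specimen B: 13.8 mm / 0.208 mm per year = 66.35 years ≈ 66 opaque zones.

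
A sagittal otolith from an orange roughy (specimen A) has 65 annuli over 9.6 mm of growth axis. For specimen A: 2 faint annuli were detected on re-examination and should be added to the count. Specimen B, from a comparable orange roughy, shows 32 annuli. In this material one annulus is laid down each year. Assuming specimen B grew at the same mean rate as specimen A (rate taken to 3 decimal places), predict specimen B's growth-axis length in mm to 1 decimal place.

4.6 mm

Specimen A: adjusted count: 65 + 2 = 67 annuli.
A: Extension rate ≈ 9.6 / 67 = 0.143 mm/year.
B's length ≈ 0.143 × 32 = 4.6 mm.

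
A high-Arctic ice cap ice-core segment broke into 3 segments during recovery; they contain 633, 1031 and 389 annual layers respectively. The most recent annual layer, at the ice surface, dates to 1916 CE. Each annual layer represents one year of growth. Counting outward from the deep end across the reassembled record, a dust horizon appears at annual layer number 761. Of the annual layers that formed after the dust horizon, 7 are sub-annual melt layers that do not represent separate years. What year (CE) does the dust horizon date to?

631 CE

Total annual layers = 633 + 1031 + 389 = 2053.
The dust horizon sits at annual layer 761 from the deep end, so 2053 − 761 = 1292 annual layers formed after it.
Removing the 7 false annual layers leaves 1292 − 7 = 1285 true annual layers beyond the dust horizon.
1916 − 1285 = 631 CE.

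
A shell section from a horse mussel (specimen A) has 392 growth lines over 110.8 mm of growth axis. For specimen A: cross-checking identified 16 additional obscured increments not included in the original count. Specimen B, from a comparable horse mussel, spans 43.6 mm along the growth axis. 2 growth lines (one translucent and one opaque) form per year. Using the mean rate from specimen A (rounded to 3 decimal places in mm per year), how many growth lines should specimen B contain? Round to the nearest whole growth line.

161 growth lines

Specimen A: true growth line count = 392 + 16 = 408.
Specimen A: dividing by 2 growth lines per year: 408 / 2 = 204 years.
A: Extension rate ≈ 110.8 / 204 = 0.543 mm/year.
Specimen B: 43.6 mm / 0.543 mm per year = 80.29 years; at 2 growth lines per year that is 80.29 × 2 ≈ 161 growth lines.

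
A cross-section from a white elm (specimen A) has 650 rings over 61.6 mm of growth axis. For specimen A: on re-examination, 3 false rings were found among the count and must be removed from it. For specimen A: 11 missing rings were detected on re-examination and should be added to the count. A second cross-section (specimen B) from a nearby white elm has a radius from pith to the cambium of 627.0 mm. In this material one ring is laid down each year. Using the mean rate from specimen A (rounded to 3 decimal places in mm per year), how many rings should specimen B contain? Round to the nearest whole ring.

Specimen A: true ring count = 650 − 3 + 11 = 658.
A: Extension rate ≈ 61.6 / 658 = 0.094 mm/year.
For B, 627.0 / 0.094 = 6670.21 years ≈ 6670 rings.

6670 rings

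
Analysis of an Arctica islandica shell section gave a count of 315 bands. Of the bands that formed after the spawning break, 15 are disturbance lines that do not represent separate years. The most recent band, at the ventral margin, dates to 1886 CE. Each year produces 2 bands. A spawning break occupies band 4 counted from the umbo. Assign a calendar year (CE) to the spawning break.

1738 CE

315 − 4 = 311 bands lie beyond the spawning break toward the ventral margin.
311 − 15 false = 296 true bands after the spawning break.
Dividing by 2 bands per year: 296 / 2 = 148 years.
Counting back 148 years from 1886 CE places the spawning break in 1886 − 148 = 1738 CE.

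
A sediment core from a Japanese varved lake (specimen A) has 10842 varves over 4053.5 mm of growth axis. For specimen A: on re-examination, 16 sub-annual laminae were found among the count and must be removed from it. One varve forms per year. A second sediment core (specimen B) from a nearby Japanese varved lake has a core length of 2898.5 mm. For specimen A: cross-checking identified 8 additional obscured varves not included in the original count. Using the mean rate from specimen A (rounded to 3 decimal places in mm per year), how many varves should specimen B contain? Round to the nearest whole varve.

Specimen A: correcting the raw count gives 10842 − 16 + 8 = 10834 true varves.
A: Extension rate ≈ 4053.5 / 10834 = 0.374 mm per year.
Specimen B: 2898.5 mm / 0.374 mm per year = 7750.00 years ≈ 7750 varves.

7750 varves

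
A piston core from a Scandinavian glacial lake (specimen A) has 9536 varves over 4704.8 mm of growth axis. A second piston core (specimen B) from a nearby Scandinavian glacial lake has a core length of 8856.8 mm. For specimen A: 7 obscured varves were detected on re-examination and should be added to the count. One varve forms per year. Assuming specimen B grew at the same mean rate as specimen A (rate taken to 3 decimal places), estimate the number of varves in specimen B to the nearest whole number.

Specimen A: adjusted count: 9536 + 7 = 9543 varves.
A: 4704.8 mm over 9543 years gives 4704.8 / 9543 ≈ 0.493 mm/year.
For B, 8856.8 / 0.493 = 17965.11 years ≈ 17965 varves.

17965 varves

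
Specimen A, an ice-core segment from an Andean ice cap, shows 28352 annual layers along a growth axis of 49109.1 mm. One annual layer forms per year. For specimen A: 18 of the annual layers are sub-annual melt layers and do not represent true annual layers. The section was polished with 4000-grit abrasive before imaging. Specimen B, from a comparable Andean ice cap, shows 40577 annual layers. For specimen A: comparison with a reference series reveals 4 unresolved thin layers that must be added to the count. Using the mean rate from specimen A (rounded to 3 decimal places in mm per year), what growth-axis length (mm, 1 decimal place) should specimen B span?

Specimen A: adjusted count: 28352 − 18 + 4 = 28338 annual layers.
A: Mean rate = 49109.1 mm / 28338 years ≈ 1.733 mm/yr.
Length of B = 1.733 × 40577 = 70319.9 mm.

70319.9 mm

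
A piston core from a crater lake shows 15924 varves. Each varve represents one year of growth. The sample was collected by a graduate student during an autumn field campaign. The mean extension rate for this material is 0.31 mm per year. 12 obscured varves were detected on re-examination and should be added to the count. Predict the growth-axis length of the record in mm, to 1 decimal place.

Adjusted count: 15924 + 12 = 15936 varves.
15936 years at 0.31 mm/year gives 0.31 × 15936 = 4940.2 mm.

4940.2 mm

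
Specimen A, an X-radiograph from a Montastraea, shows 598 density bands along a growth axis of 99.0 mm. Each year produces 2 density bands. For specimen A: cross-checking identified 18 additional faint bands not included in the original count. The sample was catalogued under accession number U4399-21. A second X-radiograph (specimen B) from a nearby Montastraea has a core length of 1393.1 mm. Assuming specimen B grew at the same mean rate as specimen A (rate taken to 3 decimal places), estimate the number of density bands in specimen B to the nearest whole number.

Specimen A: after corrections the count is 598 + 18 = 616 density bands.
Specimen A: dividing by 2 density bands per year: 616 / 2 = 308 years.
A: Extension rate ≈ 99.0 / 308 = 0.321 mm/yr.
B spans 1393.1 / 0.321 = 4339.88 years; at 2 density bands per year that is 4339.88 × 2 ≈ 8680 density bands.

8680 density bands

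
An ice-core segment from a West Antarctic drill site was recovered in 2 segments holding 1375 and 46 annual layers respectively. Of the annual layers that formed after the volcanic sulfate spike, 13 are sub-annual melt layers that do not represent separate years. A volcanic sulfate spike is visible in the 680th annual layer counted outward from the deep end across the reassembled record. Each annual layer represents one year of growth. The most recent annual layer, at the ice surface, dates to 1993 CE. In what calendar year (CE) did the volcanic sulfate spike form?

1265 CE

Total annual layers = 1375 + 46 = 1421.
The volcanic sulfate spike sits at annual layer 680 from the deep end, so 1421 − 680 = 741 annual layers formed after it.
741 − 13 false = 728 true annual layers after the volcanic sulfate spike.
Counting back 728 years from 1993 CE places the volcanic sulfate spike in 1993 − 728 = 1265 CE.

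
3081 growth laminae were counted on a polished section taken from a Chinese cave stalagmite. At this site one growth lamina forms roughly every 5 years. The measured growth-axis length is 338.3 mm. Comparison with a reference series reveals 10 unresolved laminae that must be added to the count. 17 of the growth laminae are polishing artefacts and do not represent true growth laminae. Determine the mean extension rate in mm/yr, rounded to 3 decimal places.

0.022 mm/yr

After corrections the count is 3081 − 17 + 10 = 3074 growth laminae.
At 5 years per growth lamina, 3074 × 5 = 15370 years.
Mean rate = 338.3 mm / 15370 years ≈ 0.022 mm/yr.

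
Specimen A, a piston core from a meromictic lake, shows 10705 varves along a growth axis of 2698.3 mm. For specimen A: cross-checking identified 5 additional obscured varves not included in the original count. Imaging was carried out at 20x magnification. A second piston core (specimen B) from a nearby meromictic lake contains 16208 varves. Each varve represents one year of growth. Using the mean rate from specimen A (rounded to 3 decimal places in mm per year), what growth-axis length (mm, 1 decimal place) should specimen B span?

Specimen A: true varve count = 10705 + 5 = 10710.
A: Mean rate = 2698.3 mm / 10710 years ≈ 0.252 mm per year.
Length of B = 0.252 × 16208 = 4084.4 mm.

4084.4 mm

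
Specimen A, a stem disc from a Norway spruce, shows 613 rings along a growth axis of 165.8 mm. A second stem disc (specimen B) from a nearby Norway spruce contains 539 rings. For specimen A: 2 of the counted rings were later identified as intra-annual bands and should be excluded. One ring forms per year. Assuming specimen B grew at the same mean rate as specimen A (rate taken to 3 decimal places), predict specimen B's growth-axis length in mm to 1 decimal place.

Specimen A: after corrections the count is 613 − 2 = 611 rings.
A: Extension rate ≈ 165.8 / 611 = 0.271 mm per year.
For B, 0.271 mm/year × 539 years = 146.1 mm.

146.1 mm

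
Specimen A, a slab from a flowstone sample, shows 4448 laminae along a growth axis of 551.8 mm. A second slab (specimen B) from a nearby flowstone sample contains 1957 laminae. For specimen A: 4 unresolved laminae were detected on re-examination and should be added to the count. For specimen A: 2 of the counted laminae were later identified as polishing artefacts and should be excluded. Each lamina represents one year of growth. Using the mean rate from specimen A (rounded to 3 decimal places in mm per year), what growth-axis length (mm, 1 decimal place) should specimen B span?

242.7 mm

Specimen A: adjusted count: 4448 − 2 + 4 = 4450 laminae.
A: 551.8 mm over 4450 years gives 551.8 / 4450 ≈ 0.124 mm/year.
Length of B = 0.124 × 1957 = 242.7 mm.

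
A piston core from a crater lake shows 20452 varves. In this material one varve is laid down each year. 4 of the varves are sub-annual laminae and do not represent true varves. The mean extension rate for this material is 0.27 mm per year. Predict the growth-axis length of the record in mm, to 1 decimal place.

5521.0 mm

Adjusted count: 20452 − 4 = 20448 varves.
Length ≈ 0.27 × 20448 = 5521.0 mm.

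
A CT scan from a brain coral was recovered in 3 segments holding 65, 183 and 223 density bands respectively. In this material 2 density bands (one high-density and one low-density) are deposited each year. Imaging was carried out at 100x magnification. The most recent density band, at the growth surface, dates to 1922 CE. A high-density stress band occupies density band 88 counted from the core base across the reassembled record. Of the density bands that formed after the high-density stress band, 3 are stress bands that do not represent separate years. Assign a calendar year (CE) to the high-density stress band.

1732 CE

Total density bands = 65 + 183 + 223 = 471.
471 − 88 = 383 density bands lie beyond the high-density stress band toward the growth surface.
Excluding 3 false density bands: 383 − 3 = 380.
Dividing by 2 density bands per year: 380 / 2 = 190 years.
1922 − 190 = 1732 CE.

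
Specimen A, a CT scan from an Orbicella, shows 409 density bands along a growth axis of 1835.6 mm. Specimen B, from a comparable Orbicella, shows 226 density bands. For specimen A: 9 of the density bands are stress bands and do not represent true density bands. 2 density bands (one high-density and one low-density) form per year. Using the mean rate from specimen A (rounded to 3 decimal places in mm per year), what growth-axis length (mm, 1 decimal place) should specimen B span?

1037.1 mm

Specimen A: true density band count = 409 − 9 = 400.
Specimen A: dividing by 2 density bands per year: 400 / 2 = 200 years.
A: 1835.6 mm over 200 years gives 1835.6 / 200 ≈ 9.178 mm per year.
Specimen B: 226 density bands at 2 per year is 226 / 2 = 113 years. B's length ≈ 9.178 × 113 = 1037.1 mm.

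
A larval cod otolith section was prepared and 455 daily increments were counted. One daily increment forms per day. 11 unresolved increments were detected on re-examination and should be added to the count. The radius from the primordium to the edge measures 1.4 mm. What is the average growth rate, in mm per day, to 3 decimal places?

0.003 mm per day

After corrections the count is 455 + 11 = 466 daily increments.
1.4 mm over 466 days gives 1.4 / 466 ≈ 0.003 mm per day.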